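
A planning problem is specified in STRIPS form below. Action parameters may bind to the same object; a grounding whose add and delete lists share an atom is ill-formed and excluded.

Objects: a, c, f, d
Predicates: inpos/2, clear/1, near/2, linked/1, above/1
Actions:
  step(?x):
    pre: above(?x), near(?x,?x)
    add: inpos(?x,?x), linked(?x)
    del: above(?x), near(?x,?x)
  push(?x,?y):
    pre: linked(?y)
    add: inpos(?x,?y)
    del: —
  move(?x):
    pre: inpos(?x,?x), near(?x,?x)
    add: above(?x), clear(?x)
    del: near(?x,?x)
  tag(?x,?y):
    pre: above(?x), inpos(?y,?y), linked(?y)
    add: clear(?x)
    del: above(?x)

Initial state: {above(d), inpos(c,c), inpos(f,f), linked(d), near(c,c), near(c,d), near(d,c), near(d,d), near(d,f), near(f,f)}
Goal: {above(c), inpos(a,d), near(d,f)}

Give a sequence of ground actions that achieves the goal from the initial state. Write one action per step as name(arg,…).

push(a,d); move(c)

1. push(a,d)  →  {above(d), inpos(a,d), inpos(c,c), inpos(f,f), linked(d), near(c,c), near(c,d), near(d,c), near(d,d), near(d,f), near(f,f)}
2. move(c)  →  {above(c), above(d), clear(c), inpos(a,d), inpos(c,c), inpos(f,f), linked(d), near(c,d), near(d,c), near(d,d), near(d,f), near(f,f)}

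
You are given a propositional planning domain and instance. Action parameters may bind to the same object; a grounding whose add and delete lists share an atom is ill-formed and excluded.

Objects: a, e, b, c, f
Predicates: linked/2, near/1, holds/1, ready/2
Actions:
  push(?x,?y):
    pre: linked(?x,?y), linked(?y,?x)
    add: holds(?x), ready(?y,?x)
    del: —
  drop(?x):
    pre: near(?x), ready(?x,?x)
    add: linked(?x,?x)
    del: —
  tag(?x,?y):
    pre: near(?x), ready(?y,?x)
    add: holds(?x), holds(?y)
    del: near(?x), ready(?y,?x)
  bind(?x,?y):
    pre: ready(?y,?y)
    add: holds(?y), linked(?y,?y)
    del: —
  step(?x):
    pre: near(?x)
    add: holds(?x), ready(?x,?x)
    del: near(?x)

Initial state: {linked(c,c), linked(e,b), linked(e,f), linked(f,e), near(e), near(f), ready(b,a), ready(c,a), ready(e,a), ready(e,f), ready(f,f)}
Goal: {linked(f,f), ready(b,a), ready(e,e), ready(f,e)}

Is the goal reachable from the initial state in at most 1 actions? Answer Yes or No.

No

1. push(e,f)  →  {holds(e), linked(c,c), linked(e,b), linked(e,f), linked(f,e), near(e), near(f), ready(b,a), ready(c,a), ready(e,a), ready(e,f), ready(f,e), ready(f,f)}
2. drop(f)  →  {holds(e), linked(c,c), linked(e,b), linked(e,f), linked(f,e), linked(f,f), near(e), near(f), ready(b,a), ready(c,a), ready(e,a), ready(e,f), ready(f,e), ready(f,f)}
3. step(e)  →  {holds(e), linked(c,c), linked(e,b), linked(e,f), linked(f,e), linked(f,f), near(f), ready(b,a), ready(c,a), ready(e,a), ready(e,e), ready(e,f), ready(f,e), ready(f,f)}
optimal plan length = 3; 3 > 1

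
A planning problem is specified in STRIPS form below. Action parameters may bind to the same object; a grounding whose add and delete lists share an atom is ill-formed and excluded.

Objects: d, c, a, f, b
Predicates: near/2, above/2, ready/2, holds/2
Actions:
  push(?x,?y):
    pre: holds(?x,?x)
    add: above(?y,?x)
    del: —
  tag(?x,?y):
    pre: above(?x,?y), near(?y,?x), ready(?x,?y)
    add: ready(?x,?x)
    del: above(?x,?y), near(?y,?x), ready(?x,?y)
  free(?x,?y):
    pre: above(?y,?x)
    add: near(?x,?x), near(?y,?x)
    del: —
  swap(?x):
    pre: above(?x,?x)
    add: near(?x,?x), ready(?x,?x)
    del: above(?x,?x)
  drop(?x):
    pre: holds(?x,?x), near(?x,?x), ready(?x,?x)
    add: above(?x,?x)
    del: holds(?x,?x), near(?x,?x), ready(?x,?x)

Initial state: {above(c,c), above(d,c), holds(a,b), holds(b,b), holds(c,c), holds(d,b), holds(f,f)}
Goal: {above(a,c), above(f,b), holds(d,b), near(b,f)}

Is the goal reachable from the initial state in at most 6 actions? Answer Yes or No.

1. push(c,a)  →  {above(a,c), above(c,c), above(d,c), holds(a,b), holds(b,b), holds(c,c), holds(d,b), holds(f,f)}
2. push(f,b)  →  {above(a,c), above(b,f), above(c,c), above(d,c), holds(a,b), holds(b,b), holds(c,c), holds(d,b), holds(f,f)}
3. push(b,f)  →  {above(a,c), above(b,f), above(c,c), above(d,c), above(f,b), holds(a,b), holds(b,b), holds(c,c), holds(d,b), holds(f,f)}
4. free(f,b)  →  {above(a,c), above(b,f), above(c,c), above(d,c), above(f,b), holds(a,b), holds(b,b), holds(c,c), holds(d,b), holds(f,f), near(b,f), near(f,f)}
optimal plan length = 4; 4 ≤ 6

Yes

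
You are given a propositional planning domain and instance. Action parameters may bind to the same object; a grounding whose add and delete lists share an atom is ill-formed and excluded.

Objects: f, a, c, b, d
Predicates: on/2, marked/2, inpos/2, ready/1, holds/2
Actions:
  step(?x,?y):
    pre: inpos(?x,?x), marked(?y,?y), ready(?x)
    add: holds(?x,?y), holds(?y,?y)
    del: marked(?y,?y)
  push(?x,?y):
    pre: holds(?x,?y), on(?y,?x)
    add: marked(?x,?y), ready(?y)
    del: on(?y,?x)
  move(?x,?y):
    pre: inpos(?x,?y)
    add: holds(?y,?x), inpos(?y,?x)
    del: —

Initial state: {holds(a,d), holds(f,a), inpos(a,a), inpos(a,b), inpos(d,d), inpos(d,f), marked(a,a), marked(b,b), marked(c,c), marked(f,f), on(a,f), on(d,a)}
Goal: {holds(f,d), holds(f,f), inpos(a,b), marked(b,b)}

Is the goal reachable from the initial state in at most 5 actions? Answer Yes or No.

1. push(f,a)  →  {holds(a,d), holds(f,a), inpos(a,a), inpos(a,b), inpos(d,d), inpos(d,f), marked(a,a), marked(b,b), marked(c,c), marked(f,a), marked(f,f), on(d,a), ready(a)}
2. step(a,f)  →  {holds(a,d), holds(a,f), holds(f,a), holds(f,f), inpos(a,a), inpos(a,b), inpos(d,d), inpos(d,f), marked(a,a), marked(b,b), marked(c,c), marked(f,a), on(d,a), ready(a)}
3. move(d,f)  →  {holds(a,d), holds(a,f), holds(f,a), holds(f,d), holds(f,f), inpos(a,a), inpos(a,b), inpos(d,d), inpos(d,f), inpos(f,d), marked(a,a), marked(b,b), marked(c,c), marked(f,a), on(d,a), ready(a)}
optimal plan length = 3; 3 ≤ 5

Yes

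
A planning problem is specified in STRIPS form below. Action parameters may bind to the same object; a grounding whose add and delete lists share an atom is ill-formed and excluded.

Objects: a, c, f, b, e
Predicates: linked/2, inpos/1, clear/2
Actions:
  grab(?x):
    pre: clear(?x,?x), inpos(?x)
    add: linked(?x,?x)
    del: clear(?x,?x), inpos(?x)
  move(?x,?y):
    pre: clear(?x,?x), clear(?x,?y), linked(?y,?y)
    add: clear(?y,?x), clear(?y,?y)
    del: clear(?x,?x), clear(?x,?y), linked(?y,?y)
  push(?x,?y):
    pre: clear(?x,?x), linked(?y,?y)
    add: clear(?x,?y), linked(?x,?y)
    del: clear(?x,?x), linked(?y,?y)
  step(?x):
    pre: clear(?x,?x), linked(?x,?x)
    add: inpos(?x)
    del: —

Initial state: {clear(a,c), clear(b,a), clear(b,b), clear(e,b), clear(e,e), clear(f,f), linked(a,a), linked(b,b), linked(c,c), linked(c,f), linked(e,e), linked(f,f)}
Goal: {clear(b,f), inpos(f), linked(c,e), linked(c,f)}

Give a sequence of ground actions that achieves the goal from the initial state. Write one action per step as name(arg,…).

1. move(b,a)  →  {clear(a,a), clear(a,b), clear(a,c), clear(e,b), clear(e,e), clear(f,f), linked(b,b), linked(c,c), linked(c,f), linked(e,e), linked(f,f)}
2. move(a,c)  →  {clear(a,b), clear(c,a), clear(c,c), clear(e,b), clear(e,e), clear(f,f), linked(b,b), linked(c,f), linked(e,e), linked(f,f)}
3. move(e,b)  →  {clear(a,b), clear(b,b), clear(b,e), clear(c,a), clear(c,c), clear(f,f), linked(c,f), linked(e,e), linked(f,f)}
4. push(c,e)  →  {clear(a,b), clear(b,b), clear(b,e), clear(c,a), clear(c,e), clear(f,f), linked(c,e), linked(c,f), linked(f,f)}
5. step(f)  →  {clear(a,b), clear(b,b), clear(b,e), clear(c,a), clear(c,e), clear(f,f), inpos(f), linked(c,e), linked(c,f), linked(f,f)}
6. push(b,f)  →  {clear(a,b), clear(b,e), clear(b,f), clear(c,a), clear(c,e), clear(f,f), inpos(f), linked(b,f), linked(c,e), linked(c,f)}

move(b,a); move(a,c); move(e,b); push(c,e); step(f); push(b,f)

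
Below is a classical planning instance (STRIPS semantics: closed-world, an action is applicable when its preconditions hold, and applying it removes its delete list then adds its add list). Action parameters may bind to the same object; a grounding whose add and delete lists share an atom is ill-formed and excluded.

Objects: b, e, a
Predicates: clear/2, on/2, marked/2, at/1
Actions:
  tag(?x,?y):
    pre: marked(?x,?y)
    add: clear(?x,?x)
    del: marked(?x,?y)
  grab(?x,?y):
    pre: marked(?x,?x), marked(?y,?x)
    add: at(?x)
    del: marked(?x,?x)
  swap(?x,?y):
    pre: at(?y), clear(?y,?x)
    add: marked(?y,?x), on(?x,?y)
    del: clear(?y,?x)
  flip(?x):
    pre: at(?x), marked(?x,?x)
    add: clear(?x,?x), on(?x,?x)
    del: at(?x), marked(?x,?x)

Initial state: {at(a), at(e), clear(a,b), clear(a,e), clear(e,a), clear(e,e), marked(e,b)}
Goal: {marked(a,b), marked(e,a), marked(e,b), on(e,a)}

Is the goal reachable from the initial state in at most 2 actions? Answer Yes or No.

No

1. swap(b,a)  →  {at(a), at(e), clear(a,e), clear(e,a), clear(e,e), marked(a,b), marked(e,b), on(b,a)}
2. swap(e,a)  →  {at(a), at(e), clear(e,a), clear(e,e), marked(a,b), marked(a,e), marked(e,b), on(b,a), on(e,a)}
3. swap(a,e)  →  {at(a), at(e), clear(e,e), marked(a,b), marked(a,e), marked(e,a), marked(e,b), on(a,e), on(b,a), on(e,a)}
optimal plan length = 3; 3 > 2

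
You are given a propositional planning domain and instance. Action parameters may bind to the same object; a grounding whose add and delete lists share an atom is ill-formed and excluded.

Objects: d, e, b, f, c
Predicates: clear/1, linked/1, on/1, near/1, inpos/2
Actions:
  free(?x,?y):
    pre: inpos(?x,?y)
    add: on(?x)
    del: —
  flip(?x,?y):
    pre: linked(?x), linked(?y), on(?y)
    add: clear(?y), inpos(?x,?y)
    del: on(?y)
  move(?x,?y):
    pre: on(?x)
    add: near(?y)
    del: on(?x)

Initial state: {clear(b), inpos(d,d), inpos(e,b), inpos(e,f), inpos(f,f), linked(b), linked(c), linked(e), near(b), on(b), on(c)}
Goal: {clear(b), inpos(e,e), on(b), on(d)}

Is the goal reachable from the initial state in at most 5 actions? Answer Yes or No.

1. free(d,d)  →  {clear(b), inpos(d,d), inpos(e,b), inpos(e,f), inpos(f,f), linked(b), linked(c), linked(e), near(b), on(b), on(c), on(d)}
2. free(e,b)  →  {clear(b), inpos(d,d), inpos(e,b), inpos(e,f), inpos(f,f), linked(b), linked(c), linked(e), near(b), on(b), on(c), on(d), on(e)}
3. flip(e,e)  →  {clear(b), clear(e), inpos(d,d), inpos(e,b), inpos(e,e), inpos(e,f), inpos(f,f), linked(b), linked(c), linked(e), near(b), on(b), on(c), on(d)}
optimal plan length = 3; 3 ≤ 5

Yes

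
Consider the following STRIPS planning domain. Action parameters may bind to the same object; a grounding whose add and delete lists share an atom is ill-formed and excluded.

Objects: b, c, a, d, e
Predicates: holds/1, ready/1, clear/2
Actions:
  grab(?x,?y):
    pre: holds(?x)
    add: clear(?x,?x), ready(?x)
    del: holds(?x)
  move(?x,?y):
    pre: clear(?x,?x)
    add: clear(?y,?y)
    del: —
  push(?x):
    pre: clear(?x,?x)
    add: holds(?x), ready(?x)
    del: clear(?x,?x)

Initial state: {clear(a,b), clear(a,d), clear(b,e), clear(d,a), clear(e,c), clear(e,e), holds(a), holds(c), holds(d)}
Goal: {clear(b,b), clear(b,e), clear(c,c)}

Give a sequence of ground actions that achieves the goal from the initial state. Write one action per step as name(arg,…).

1. grab(c,b)  →  {clear(a,b), clear(a,d), clear(b,e), clear(c,c), clear(d,a), clear(e,c), clear(e,e), holds(a), holds(d), ready(c)}
2. move(c,b)  →  {clear(a,b), clear(a,d), clear(b,b), clear(b,e), clear(c,c), clear(d,a), clear(e,c), clear(e,e), holds(a), holds(d), ready(c)}

grab(c,b); move(c,b)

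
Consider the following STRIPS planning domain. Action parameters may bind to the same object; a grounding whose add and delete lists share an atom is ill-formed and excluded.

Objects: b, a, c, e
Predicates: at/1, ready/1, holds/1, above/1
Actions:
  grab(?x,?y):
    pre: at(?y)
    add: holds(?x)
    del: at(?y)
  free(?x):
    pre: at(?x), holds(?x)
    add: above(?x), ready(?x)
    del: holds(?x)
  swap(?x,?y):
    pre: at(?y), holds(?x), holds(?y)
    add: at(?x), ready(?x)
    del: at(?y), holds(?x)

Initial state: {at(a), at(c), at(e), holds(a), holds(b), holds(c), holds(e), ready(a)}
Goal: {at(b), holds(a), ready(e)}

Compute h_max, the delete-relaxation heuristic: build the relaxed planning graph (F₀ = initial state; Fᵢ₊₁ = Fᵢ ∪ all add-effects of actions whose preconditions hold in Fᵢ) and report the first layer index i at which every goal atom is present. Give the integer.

F0 = init (8 atoms)
F1 = F0 ∪ {above(a), above(c), above(e), at(b), ready(b), ready(c), ready(e)}  (15 atoms)
goal ⊆ F1  ⇒  h_max = 1

1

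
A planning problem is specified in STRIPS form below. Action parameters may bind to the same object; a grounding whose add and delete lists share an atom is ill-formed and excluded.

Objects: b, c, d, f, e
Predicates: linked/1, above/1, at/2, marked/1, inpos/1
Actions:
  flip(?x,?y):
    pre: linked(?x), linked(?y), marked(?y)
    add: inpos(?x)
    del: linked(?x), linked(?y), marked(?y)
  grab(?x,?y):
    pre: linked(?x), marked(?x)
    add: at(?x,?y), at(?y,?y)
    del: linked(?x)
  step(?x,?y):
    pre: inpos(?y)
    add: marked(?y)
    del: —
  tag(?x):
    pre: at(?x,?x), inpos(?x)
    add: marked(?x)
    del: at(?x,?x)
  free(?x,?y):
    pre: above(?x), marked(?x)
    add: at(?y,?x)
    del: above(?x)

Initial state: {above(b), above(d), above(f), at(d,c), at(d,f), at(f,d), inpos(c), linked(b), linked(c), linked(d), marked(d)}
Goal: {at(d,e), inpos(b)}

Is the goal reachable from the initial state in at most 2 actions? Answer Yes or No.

No

1. grab(d,e)  →  {above(b), above(d), above(f), at(d,c), at(d,e), at(d,f), at(e,e), at(f,d), inpos(c), linked(b), linked(c), marked(d)}
2. step(b,c)  →  {above(b), above(d), above(f), at(d,c), at(d,e), at(d,f), at(e,e), at(f,d), inpos(c), linked(b), linked(c), marked(c), marked(d)}
3. flip(b,c)  →  {above(b), above(d), above(f), at(d,c), at(d,e), at(d,f), at(e,e), at(f,d), inpos(b), inpos(c), marked(d)}
optimal plan length = 3; 3 > 2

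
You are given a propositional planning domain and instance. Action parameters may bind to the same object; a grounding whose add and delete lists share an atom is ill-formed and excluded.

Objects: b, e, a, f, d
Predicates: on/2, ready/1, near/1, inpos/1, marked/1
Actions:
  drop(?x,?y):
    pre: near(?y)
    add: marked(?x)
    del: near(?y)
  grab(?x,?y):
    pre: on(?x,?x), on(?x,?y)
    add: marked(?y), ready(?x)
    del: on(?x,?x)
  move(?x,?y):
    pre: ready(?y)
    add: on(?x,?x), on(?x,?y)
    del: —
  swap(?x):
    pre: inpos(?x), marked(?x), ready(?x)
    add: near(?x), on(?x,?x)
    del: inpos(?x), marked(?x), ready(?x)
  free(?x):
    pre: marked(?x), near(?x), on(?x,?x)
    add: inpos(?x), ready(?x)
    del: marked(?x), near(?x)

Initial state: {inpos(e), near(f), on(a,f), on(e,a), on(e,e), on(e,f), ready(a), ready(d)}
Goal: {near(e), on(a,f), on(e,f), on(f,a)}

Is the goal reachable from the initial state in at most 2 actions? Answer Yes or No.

1. grab(e,e)  →  {inpos(e), marked(e), near(f), on(a,f), on(e,a), on(e,f), ready(a), ready(d), ready(e)}
2. move(f,a)  →  {inpos(e), marked(e), near(f), on(a,f), on(e,a), on(e,f), on(f,a), on(f,f), ready(a), ready(d), ready(e)}
3. swap(e)  →  {near(e), near(f), on(a,f), on(e,a), on(e,e), on(e,f), on(f,a), on(f,f), ready(a), ready(d)}
optimal plan length = 3; 3 > 2

No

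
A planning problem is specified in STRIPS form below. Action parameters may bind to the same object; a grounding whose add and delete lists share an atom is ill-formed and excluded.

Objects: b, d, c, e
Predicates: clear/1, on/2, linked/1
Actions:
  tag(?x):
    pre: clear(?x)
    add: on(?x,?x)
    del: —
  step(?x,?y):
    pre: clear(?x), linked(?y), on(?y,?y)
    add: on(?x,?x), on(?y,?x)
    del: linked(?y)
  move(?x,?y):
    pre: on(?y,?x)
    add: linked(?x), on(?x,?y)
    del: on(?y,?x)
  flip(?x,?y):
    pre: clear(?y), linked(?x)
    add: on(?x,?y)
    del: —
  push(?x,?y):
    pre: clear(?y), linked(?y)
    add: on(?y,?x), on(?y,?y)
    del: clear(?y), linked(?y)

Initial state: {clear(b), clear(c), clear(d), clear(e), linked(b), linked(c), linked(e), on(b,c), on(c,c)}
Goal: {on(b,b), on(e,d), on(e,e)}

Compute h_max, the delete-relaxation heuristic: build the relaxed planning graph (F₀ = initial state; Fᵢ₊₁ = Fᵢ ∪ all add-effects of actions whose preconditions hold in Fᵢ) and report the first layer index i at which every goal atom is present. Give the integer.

1

F0 = init (9 atoms)
F1 = F0 ∪ {on(b,b), on(b,d), on(b,e), on(c,b), on(c,d), on(c,e), on(d,d), on(e,b), on(e,c), on(e,d), on(e,e)}  (20 atoms)
goal ⊆ F1  ⇒  h_max = 1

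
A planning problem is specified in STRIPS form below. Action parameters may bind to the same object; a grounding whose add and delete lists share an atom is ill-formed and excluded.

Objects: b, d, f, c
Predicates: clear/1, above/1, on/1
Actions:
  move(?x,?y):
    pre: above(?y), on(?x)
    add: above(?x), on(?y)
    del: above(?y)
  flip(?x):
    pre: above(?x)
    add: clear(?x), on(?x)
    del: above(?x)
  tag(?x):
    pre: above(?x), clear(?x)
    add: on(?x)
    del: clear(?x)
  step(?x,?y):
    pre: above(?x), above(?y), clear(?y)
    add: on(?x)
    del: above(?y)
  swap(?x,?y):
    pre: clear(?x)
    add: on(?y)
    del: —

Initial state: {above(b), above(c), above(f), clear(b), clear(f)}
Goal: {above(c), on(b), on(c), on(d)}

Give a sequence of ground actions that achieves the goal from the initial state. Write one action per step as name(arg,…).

flip(b); step(c,f); swap(b,d)

1. flip(b)  →  {above(c), above(f), clear(b), clear(f), on(b)}
2. step(c,f)  →  {above(c), clear(b), clear(f), on(b), on(c)}
3. swap(b,d)  →  {above(c), clear(b), clear(f), on(b), on(c), on(d)}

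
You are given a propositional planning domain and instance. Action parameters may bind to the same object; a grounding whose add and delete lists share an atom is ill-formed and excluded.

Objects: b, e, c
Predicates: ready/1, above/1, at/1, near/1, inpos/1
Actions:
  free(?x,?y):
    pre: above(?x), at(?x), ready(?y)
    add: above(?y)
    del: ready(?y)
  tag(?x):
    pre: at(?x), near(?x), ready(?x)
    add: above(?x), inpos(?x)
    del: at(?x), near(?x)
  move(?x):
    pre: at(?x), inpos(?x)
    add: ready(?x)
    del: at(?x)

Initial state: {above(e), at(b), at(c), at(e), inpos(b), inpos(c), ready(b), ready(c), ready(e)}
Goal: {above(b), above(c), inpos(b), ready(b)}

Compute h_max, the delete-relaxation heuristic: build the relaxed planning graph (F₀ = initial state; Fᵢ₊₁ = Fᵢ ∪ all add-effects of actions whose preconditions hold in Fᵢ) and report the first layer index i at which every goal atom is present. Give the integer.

F0 = init (9 atoms)
F1 = F0 ∪ {above(b), above(c)}  (11 atoms)
goal ⊆ F1  ⇒  h_max = 1

1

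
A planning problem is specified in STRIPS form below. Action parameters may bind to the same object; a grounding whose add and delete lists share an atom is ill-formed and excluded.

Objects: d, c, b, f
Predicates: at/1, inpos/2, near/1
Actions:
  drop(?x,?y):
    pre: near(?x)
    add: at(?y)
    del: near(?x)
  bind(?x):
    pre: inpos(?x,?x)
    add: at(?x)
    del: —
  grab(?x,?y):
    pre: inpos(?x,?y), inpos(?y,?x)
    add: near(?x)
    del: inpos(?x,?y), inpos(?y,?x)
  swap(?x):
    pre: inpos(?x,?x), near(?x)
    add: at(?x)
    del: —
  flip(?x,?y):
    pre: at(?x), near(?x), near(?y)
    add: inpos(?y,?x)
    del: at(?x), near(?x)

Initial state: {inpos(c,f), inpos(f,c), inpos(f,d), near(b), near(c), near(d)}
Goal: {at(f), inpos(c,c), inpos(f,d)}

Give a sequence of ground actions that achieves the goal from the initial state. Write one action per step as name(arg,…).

drop(d,c); drop(b,f); flip(c,c)

1. drop(d,c)  →  {at(c), inpos(c,f), inpos(f,c), inpos(f,d), near(b), near(c)}
2. drop(b,f)  →  {at(c), at(f), inpos(c,f), inpos(f,c), inpos(f,d), near(c)}
3. flip(c,c)  →  {at(f), inpos(c,c), inpos(c,f), inpos(f,c), inpos(f,d)}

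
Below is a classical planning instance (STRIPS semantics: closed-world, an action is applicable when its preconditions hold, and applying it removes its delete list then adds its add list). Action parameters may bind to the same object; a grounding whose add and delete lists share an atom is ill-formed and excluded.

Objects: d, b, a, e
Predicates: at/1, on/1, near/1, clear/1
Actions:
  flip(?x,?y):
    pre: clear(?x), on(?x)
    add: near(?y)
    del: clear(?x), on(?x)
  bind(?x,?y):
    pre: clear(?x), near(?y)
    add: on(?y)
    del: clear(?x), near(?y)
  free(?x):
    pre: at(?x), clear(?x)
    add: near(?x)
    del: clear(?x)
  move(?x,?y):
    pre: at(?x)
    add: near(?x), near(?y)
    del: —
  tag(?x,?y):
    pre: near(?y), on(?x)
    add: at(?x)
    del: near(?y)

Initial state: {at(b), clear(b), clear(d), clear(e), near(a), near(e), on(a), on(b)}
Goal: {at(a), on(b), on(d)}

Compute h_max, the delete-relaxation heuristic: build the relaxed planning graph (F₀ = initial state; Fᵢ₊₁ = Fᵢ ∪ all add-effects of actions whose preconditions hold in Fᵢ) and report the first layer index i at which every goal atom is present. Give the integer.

2

F0 = init (8 atoms)
F1 = F0 ∪ {at(a), near(b), near(d), on(e)}  (12 atoms)
F2 = F1 ∪ {at(e), on(d)}  (14 atoms)
goal ⊆ F2  ⇒  h_max = 2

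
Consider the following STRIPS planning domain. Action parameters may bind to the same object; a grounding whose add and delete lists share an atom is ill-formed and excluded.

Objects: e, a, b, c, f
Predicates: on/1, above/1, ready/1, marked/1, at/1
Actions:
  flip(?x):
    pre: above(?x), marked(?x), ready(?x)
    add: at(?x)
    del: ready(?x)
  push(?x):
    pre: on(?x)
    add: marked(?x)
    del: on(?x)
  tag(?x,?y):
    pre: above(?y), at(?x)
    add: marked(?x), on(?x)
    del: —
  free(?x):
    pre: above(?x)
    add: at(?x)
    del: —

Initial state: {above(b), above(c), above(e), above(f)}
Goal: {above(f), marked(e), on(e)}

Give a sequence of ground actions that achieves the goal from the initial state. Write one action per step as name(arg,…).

1. free(e)  →  {above(b), above(c), above(e), above(f), at(e)}
2. tag(e,e)  →  {above(b), above(c), above(e), above(f), at(e), marked(e), on(e)}

free(e); tag(e,e)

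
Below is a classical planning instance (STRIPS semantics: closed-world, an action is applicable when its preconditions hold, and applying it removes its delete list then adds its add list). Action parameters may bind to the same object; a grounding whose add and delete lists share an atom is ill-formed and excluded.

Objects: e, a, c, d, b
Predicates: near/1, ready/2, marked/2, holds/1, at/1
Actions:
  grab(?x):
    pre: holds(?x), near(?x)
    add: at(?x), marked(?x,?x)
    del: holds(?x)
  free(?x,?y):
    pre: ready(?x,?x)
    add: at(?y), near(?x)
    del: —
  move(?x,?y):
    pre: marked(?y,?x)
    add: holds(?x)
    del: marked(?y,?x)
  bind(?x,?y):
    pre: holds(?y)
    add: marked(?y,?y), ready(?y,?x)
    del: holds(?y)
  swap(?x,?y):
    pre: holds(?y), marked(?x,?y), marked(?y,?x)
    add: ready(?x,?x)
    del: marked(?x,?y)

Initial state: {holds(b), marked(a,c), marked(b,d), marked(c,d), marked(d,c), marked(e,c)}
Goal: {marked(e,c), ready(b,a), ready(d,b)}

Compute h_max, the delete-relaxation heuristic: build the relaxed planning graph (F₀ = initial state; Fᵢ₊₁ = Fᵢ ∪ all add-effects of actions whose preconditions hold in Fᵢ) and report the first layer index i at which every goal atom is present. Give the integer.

F0 = init (6 atoms)
F1 = F0 ∪ {holds(c), holds(d), marked(b,b), ready(b,a), ready(b,b), ready(b,c), ready(b,d), ready(b,e)}  (14 atoms)
F2 = F1 ∪ {at(a), at(b), at(c), at(d), at(e), marked(c,c), marked(d,d), near(b), ready(c,a), ready(c,b), ready(c,c), ready(c,d), ready(c,e), ready(d,a), ready(d,b), ready(d,c), ready(d,d), ready(d,e)}  (32 atoms)
goal ⊆ F2  ⇒  h_max = 2

2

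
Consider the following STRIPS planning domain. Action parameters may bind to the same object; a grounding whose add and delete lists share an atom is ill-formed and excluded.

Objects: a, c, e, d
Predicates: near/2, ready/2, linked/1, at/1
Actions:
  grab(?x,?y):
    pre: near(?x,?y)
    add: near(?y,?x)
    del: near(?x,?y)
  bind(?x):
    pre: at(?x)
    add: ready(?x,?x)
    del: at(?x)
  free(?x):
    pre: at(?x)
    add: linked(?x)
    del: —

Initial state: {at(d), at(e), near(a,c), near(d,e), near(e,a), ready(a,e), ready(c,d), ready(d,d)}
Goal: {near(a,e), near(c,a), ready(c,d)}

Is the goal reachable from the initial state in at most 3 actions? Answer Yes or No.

Yes

1. grab(a,c)  →  {at(d), at(e), near(c,a), near(d,e), near(e,a), ready(a,e), ready(c,d), ready(d,d)}
2. grab(e,a)  →  {at(d), at(e), near(a,e), near(c,a), near(d,e), ready(a,e), ready(c,d), ready(d,d)}
optimal plan length = 2; 2 ≤ 3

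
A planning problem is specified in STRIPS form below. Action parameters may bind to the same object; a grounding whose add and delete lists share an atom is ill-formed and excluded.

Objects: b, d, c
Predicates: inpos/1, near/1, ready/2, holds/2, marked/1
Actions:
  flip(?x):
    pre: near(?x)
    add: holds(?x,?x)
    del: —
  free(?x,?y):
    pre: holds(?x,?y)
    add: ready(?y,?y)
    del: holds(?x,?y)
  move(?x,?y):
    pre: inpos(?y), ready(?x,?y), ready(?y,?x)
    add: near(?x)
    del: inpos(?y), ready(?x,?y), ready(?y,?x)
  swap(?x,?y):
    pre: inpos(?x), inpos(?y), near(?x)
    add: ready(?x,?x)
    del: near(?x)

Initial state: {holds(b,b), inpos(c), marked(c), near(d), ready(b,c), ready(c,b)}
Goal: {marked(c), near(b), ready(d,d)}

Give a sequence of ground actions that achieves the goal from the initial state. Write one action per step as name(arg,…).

1. flip(d)  →  {holds(b,b), holds(d,d), inpos(c), marked(c), near(d), ready(b,c), ready(c,b)}
2. free(d,d)  →  {holds(b,b), inpos(c), marked(c), near(d), ready(b,c), ready(c,b), ready(d,d)}
3. move(b,c)  →  {holds(b,b), marked(c), near(b), near(d), ready(d,d)}

flip(d); free(d,d); move(b,c)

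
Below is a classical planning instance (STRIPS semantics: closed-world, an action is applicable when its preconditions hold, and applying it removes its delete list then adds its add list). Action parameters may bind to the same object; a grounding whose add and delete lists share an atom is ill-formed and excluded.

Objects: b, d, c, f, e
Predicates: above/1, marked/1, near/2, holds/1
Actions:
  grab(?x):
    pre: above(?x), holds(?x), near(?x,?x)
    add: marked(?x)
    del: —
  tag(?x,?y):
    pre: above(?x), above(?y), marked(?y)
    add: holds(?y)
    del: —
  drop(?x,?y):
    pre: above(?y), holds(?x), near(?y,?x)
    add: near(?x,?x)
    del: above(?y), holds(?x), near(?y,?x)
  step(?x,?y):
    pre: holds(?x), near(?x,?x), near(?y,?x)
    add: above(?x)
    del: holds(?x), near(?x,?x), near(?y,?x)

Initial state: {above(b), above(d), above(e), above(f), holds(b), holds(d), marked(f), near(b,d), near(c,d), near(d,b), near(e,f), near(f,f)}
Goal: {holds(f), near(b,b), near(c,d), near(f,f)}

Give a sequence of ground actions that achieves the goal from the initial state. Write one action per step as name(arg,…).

1. tag(b,f)  →  {above(b), above(d), above(e), above(f), holds(b), holds(d), holds(f), marked(f), near(b,d), near(c,d), near(d,b), near(e,f), near(f,f)}
2. drop(b,d)  →  {above(b), above(e), above(f), holds(d), holds(f), marked(f), near(b,b), near(b,d), near(c,d), near(e,f), near(f,f)}

tag(b,f); drop(b,d)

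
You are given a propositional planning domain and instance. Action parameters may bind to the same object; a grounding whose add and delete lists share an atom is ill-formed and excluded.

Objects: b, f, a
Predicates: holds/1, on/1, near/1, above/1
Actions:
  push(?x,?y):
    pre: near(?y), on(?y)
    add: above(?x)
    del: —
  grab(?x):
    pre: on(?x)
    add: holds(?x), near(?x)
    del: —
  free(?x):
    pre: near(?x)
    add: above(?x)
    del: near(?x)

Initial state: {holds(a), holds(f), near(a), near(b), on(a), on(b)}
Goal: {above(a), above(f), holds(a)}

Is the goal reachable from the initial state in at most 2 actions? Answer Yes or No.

1. push(f,b)  →  {above(f), holds(a), holds(f), near(a), near(b), on(a), on(b)}
2. push(a,b)  →  {above(a), above(f), holds(a), holds(f), near(a), near(b), on(a), on(b)}
optimal plan length = 2; 2 ≤ 2

Yes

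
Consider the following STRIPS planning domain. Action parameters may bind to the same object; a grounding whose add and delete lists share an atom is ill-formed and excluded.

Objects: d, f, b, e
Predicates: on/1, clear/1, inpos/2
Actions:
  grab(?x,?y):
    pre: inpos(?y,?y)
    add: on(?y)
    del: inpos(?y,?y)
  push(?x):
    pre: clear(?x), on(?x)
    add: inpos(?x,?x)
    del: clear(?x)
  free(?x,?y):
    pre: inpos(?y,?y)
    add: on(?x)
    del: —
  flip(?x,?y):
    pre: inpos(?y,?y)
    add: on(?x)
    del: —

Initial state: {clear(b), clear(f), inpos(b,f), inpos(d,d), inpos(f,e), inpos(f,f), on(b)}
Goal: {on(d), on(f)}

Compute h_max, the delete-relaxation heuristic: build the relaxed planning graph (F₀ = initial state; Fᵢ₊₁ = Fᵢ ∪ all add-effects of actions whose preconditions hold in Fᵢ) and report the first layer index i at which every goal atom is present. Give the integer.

F0 = init (7 atoms)
F1 = F0 ∪ {inpos(b,b), on(d), on(e), on(f)}  (11 atoms)
goal ⊆ F1  ⇒  h_max = 1

1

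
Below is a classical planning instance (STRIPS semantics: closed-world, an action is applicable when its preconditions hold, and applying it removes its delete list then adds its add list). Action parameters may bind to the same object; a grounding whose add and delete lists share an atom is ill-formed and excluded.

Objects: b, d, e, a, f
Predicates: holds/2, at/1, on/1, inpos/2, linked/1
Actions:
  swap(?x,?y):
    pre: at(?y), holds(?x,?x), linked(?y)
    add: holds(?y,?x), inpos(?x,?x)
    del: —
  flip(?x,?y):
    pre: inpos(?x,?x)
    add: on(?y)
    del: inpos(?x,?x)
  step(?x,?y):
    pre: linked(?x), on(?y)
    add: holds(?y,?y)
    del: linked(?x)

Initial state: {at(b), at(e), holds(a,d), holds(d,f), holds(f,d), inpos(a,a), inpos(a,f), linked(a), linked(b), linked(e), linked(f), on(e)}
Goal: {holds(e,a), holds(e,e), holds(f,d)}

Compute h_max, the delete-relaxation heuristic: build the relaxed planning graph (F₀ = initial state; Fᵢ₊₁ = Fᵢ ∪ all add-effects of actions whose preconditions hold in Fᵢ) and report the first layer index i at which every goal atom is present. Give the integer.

3

F0 = init (12 atoms)
F1 = F0 ∪ {holds(e,e), on(a), on(b), on(d), on(f)}  (17 atoms)
F2 = F1 ∪ {holds(a,a), holds(b,b), holds(b,e), holds(d,d), holds(f,f), inpos(e,e)}  (23 atoms)
F3 = F2 ∪ {holds(b,a), holds(b,d), holds(b,f), holds(e,a), holds(e,b), holds(e,d), holds(e,f), inpos(b,b), inpos(d,d), inpos(f,f)}  (33 atoms)
goal ⊆ F3  ⇒  h_max = 3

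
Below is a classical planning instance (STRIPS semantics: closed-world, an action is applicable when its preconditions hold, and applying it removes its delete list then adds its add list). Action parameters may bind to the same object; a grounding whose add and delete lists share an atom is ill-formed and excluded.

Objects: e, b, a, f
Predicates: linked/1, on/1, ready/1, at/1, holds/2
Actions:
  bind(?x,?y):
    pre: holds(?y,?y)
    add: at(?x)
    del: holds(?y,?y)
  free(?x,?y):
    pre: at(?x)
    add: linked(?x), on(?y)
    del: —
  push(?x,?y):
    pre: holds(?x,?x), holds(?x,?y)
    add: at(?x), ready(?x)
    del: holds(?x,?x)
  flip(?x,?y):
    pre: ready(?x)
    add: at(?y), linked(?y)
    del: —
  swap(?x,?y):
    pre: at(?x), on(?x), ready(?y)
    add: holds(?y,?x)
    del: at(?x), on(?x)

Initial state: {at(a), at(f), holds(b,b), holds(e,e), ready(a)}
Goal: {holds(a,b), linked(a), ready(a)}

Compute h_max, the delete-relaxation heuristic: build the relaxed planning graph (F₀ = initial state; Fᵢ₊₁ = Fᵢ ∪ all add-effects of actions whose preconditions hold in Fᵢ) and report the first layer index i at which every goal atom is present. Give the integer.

F0 = init (5 atoms)
F1 = F0 ∪ {at(b), at(e), linked(a), linked(b), linked(e), linked(f), on(a), on(b), on(e), on(f), ready(b), ready(e)}  (17 atoms)
F2 = F1 ∪ {holds(a,a), holds(a,b), holds(a,e), holds(a,f), holds(b,a), holds(b,e), holds(b,f), holds(e,a), holds(e,b), holds(e,f)}  (27 atoms)
goal ⊆ F2  ⇒  h_max = 2

2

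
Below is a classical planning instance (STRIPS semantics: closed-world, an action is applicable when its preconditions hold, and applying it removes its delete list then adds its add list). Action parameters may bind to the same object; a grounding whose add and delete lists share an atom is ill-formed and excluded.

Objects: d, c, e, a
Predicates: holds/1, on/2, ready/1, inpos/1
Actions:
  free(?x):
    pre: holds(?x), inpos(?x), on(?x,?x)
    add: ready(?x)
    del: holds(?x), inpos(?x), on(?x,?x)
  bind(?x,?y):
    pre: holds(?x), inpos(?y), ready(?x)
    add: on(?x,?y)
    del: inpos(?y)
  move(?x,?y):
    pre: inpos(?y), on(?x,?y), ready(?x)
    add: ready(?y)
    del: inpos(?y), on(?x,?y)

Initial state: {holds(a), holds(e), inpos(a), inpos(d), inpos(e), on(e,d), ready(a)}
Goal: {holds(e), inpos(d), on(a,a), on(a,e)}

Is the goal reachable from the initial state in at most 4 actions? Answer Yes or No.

1. bind(a,e)  →  {holds(a), holds(e), inpos(a), inpos(d), on(a,e), on(e,d), ready(a)}
2. bind(a,a)  →  {holds(a), holds(e), inpos(d), on(a,a), on(a,e), on(e,d), ready(a)}
optimal plan length = 2; 2 ≤ 4

Yes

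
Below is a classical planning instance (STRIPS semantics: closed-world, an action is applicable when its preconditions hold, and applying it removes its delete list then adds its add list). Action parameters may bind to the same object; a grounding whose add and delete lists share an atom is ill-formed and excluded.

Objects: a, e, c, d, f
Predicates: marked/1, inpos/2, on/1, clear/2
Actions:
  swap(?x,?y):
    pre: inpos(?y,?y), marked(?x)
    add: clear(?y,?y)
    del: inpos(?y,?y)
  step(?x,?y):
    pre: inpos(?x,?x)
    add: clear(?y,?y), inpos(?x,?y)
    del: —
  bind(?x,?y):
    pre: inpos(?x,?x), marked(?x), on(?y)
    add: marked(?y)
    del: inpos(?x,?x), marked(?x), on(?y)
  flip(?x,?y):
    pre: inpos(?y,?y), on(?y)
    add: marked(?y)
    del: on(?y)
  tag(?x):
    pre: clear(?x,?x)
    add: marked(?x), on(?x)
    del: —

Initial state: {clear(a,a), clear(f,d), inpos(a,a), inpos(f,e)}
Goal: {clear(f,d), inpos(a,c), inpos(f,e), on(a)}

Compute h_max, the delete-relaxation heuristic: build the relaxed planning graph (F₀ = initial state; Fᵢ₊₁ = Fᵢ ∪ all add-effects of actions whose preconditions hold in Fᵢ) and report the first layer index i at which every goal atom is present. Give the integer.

1

F0 = init (4 atoms)
F1 = F0 ∪ {clear(c,c), clear(d,d), clear(e,e), clear(f,f), inpos(a,c), inpos(a,d), inpos(a,e), inpos(a,f), marked(a), on(a)}  (14 atoms)
goal ⊆ F1  ⇒  h_max = 1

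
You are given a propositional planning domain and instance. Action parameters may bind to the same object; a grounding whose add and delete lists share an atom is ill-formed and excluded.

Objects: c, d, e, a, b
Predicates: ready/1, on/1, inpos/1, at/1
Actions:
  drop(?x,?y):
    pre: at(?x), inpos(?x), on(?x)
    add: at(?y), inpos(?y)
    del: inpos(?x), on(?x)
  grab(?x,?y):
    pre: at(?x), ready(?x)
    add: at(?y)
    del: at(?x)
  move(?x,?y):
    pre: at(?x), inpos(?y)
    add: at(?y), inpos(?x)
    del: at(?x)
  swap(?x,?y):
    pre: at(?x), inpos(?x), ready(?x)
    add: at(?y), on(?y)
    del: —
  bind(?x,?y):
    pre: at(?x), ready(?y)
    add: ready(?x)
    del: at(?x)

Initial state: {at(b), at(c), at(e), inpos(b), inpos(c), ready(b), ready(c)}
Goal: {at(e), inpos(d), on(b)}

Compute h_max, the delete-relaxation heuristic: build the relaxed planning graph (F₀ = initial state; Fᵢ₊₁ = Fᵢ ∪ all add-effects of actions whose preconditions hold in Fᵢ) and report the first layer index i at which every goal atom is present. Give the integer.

F0 = init (7 atoms)
F1 = F0 ∪ {at(a), at(d), inpos(e), on(a), on(b), on(c), on(d), on(e), ready(e)}  (16 atoms)
F2 = F1 ∪ {inpos(a), inpos(d), ready(a), ready(d)}  (20 atoms)
goal ⊆ F2  ⇒  h_max = 2

2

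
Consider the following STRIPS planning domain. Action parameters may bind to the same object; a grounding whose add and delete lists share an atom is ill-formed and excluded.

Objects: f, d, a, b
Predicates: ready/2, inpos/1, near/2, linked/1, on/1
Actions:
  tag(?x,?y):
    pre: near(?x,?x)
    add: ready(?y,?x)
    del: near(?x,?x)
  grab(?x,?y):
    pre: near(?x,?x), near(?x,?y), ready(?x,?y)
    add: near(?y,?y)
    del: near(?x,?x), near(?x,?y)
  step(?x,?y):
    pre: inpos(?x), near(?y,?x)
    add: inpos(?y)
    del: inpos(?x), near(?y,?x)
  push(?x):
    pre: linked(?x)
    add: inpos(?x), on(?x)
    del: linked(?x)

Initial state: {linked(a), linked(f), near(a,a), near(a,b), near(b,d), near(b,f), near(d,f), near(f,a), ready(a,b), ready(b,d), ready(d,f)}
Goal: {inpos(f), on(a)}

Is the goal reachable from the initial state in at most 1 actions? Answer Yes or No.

1. push(f)  →  {inpos(f), linked(a), near(a,a), near(a,b), near(b,d), near(b,f), near(d,f), near(f,a), on(f), ready(a,b), ready(b,d), ready(d,f)}
2. push(a)  →  {inpos(a), inpos(f), near(a,a), near(a,b), near(b,d), near(b,f), near(d,f), near(f,a), on(a), on(f), ready(a,b), ready(b,d), ready(d,f)}
optimal plan length = 2; 2 > 1

No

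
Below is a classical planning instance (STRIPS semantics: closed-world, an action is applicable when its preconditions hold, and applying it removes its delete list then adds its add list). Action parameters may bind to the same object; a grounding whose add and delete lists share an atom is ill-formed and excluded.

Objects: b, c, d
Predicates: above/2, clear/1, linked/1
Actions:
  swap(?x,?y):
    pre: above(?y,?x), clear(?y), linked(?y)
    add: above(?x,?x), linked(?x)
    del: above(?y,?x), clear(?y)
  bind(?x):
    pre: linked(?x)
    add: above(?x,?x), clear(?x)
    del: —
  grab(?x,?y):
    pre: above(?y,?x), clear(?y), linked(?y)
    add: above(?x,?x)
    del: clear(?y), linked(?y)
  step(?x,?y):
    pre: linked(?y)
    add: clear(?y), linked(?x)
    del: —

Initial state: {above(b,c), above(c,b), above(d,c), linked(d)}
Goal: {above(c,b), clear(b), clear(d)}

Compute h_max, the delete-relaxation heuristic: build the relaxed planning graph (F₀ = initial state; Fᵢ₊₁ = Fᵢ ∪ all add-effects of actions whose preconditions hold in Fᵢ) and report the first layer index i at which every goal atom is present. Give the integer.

F0 = init (4 atoms)
F1 = F0 ∪ {above(d,d), clear(d), linked(b), linked(c)}  (8 atoms)
F2 = F1 ∪ {above(b,b), above(c,c), clear(b), clear(c)}  (12 atoms)
goal ⊆ F2  ⇒  h_max = 2

2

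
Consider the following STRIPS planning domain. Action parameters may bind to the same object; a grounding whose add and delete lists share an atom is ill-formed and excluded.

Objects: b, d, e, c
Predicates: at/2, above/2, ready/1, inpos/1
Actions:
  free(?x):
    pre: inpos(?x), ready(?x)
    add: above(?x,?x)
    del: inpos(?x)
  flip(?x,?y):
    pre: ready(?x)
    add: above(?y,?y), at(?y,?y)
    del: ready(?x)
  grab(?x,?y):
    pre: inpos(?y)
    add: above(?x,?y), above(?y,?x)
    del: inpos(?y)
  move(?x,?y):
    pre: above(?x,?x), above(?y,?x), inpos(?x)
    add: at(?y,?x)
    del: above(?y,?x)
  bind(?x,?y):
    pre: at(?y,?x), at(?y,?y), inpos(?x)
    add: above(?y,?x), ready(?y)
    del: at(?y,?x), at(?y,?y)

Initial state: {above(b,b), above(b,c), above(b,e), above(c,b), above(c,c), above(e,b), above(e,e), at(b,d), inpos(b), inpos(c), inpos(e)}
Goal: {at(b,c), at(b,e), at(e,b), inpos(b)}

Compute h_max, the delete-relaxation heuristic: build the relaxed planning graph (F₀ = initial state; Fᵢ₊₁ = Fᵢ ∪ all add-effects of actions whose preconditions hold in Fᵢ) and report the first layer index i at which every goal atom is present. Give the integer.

F0 = init (11 atoms)
F1 = F0 ∪ {above(b,d), above(c,d), above(c,e), above(d,b), above(d,c), above(d,e), above(e,c), above(e,d), at(b,b), at(b,c), at(b,e), at(c,b), at(c,c), at(e,b), at(e,e)}  (26 atoms)
goal ⊆ F1  ⇒  h_max = 1

1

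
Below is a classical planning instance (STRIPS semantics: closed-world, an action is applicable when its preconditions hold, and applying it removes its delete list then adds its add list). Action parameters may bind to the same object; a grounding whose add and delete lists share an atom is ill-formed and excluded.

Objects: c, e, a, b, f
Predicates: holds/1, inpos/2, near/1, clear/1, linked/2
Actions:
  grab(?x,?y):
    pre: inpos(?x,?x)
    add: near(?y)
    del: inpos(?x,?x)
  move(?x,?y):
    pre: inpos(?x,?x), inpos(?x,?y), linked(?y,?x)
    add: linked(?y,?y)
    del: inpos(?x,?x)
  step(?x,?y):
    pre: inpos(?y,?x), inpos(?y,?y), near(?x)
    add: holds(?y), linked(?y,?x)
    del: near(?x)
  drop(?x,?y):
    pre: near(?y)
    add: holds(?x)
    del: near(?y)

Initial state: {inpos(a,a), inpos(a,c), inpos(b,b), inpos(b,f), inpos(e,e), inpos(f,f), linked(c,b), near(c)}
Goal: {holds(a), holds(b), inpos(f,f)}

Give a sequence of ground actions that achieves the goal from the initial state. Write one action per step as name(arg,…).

1. grab(e,e)  →  {inpos(a,a), inpos(a,c), inpos(b,b), inpos(b,f), inpos(f,f), linked(c,b), near(c), near(e)}
2. step(c,a)  →  {holds(a), inpos(a,a), inpos(a,c), inpos(b,b), inpos(b,f), inpos(f,f), linked(a,c), linked(c,b), near(e)}
3. drop(b,e)  →  {holds(a), holds(b), inpos(a,a), inpos(a,c), inpos(b,b), inpos(b,f), inpos(f,f), linked(a,c), linked(c,b)}

grab(e,e); step(c,a); drop(b,e)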